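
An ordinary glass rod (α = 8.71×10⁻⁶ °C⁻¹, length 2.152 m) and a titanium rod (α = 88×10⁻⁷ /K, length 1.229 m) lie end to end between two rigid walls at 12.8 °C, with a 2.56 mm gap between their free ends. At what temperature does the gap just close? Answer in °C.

Gap closes when ΔL₁ + ΔL₂ = 2.56 mm = 2.56×10⁻³ m
(α₁L₁ + α₂L₂)ΔT = g
α₁L₁ + α₂L₂ = 8.71×10⁻⁶×2.152 + 88×10⁻⁷×1.229 = 2.955912×10⁻⁵ m/K
ΔT = 2.56×10⁻³ / 2.955912×10⁻⁵ = 86.606 K
T = 12.8 + 86.606 = 99.406 °C

T = 99.4 °C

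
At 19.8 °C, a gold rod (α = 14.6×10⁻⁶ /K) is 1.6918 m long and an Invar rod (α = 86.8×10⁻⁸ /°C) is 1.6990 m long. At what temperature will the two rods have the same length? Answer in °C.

L₁(1 + α₁ΔT) = L₂(1 + α₂ΔT) ⇒ ΔT = (L₂ − L₁)/(α₁L₁ − α₂L₂)
L₂ − L₁ = 1.6990 − 1.6918 = 7.20×10⁻³ m
α₁L₁ − α₂L₂ = 14.6×10⁻⁶×1.6918 − 86.8×10⁻⁸×1.6990 = 2.3225548×10⁻⁵ m/K
ΔT = 7.20×10⁻³ / 2.3225548×10⁻⁵ = 310.003 K
T = 19.8 + 310.003 = 329.803 °C

T = 329.8 °C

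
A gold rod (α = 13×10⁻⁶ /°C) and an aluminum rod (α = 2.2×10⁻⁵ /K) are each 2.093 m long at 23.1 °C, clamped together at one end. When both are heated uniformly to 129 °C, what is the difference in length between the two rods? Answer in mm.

ΔT = 105.9 K
gold: ΔL = 13×10⁻⁶ × 2.093 m × 105.9 = 2.8814×10⁻³ m = 2.8814 mm
aluminum: ΔL = 2.2×10⁻⁵ × 2.093 m × 105.9 = 4.8763×10⁻³ m = 4.8763 mm
difference = 4.8763 − 2.8814 = 1.9949 mm

1.99 mm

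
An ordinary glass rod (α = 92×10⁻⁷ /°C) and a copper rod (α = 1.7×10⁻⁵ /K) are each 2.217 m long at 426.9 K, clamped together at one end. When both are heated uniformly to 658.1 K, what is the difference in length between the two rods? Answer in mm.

4.00 mm

ΔT = 231.2 K
ordinary glass: ΔL = 92×10⁻⁷ × 2.217 m × 231.2 = 4.7156×10⁻³ m = 4.7156 mm
copper: ΔL = 1.7×10⁻⁵ × 2.217 m × 231.2 = 8.7137×10⁻³ m = 8.7137 mm
difference = 8.7137 − 4.7156 = 3.9981 mm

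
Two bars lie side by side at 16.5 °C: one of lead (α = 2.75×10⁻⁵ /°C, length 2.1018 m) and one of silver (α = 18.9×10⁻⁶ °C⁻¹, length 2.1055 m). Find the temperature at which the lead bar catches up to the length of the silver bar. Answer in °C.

T = 222.0 °C

L₁(1 + α₁ΔT) = L₂(1 + α₂ΔT) ⇒ ΔT = (L₂ − L₁)/(α₁L₁ − α₂L₂)
L₂ − L₁ = 2.1055 − 2.1018 = 3.70×10⁻³ m
α₁L₁ − α₂L₂ = 2.75×10⁻⁵×2.1018 − 18.9×10⁻⁶×2.1055 = 1.800555×10⁻⁵ m/K
ΔT = 3.70×10⁻³ / 1.800555×10⁻⁵ = 205.492 K
T = 16.5 + 205.492 = 221.992 °C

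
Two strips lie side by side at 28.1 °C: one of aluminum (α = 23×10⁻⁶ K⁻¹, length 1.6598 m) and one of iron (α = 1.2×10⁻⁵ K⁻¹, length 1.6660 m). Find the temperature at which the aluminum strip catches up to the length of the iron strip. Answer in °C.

T = 369.1 °C

L₁(1 + α₁ΔT) = L₂(1 + α₂ΔT) ⇒ ΔT = (L₂ − L₁)/(α₁L₁ − α₂L₂)
L₂ − L₁ = 1.6660 − 1.6598 = 6.20×10⁻³ m
α₁L₁ − α₂L₂ = 23×10⁻⁶×1.6598 − 1.2×10⁻⁵×1.6660 = 1.81834×10⁻⁵ m/K
ΔT = 6.20×10⁻³ / 1.81834×10⁻⁵ = 340.970 K
T = 28.1 + 340.970 = 369.070 °C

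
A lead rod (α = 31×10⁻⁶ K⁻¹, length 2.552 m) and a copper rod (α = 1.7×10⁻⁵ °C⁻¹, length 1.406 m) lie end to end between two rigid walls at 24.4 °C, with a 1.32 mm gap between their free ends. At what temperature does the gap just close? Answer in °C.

T = 37.2 °C

α₁L₁ = 7.9112×10⁻⁵ m/K, α₂L₂ = 2.3902×10⁻⁵ m/K → total 1.03014×10⁻⁴ m/K
ΔT = g/(α₁L₁+α₂L₂) = 1.32×10⁻³ / 1.03014×10⁻⁴ = 12.814 K
T = 24.4 + 12.814 = 37.214 °C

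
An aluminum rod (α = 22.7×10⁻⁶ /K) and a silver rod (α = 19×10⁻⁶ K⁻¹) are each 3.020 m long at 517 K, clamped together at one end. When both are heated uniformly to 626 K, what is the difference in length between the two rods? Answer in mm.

ΔT = 109 K
aluminum: ΔL = 22.7×10⁻⁶ × 3.020 m × 109 = 7.4724×10⁻³ m = 7.4724 mm
silver: ΔL = 19×10⁻⁶ × 3.020 m × 109 = 6.2544×10⁻³ m = 6.2544 mm
difference = 7.4724 − 6.2544 = 1.2180 mm

1.22 mm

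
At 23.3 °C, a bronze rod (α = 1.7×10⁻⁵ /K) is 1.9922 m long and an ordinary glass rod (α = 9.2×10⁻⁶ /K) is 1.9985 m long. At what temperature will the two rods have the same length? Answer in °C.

Equal length when α₁L₁ΔT − α₂L₂ΔT = L₂ − L₁ = 6.30×10⁻³ m
α₁L₁ = 3.38674×10⁻⁵, α₂L₂ = 1.83862×10⁻⁵ → Δ(αL) = 1.54812×10⁻⁵ m/K
ΔT = 6.30×10⁻³ / 1.54812×10⁻⁵ = 406.945 K, so T = 23.3 + 406.945 = 430.245 °C

T = 430.2 °C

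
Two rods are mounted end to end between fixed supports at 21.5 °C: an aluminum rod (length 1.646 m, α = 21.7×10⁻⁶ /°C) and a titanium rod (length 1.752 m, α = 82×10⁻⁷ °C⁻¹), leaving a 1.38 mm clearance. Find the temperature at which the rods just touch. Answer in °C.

T = 49.1 °C

α₁L₁ = 3.57182×10⁻⁵ m/K, α₂L₂ = 1.43664×10⁻⁵ m/K → total 5.00846×10⁻⁵ m/K
ΔT = g/(α₁L₁+α₂L₂) = 1.38×10⁻³ / 5.00846×10⁻⁵ = 27.553 K
T = 21.5 + 27.553 = 49.053 °C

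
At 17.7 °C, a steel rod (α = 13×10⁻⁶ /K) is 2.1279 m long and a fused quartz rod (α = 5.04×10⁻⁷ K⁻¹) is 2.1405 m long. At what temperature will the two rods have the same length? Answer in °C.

L₁(1 + α₁ΔT) = L₂(1 + α₂ΔT) ⇒ ΔT = (L₂ − L₁)/(α₁L₁ − α₂L₂)
L₂ − L₁ = 2.1405 − 2.1279 = 1.26×10⁻² m
α₁L₁ − α₂L₂ = 13×10⁻⁶×2.1279 − 5.04×10⁻⁷×2.1405 = 2.6583888×10⁻⁵ m/K
ΔT = 1.26×10⁻² / 2.6583888×10⁻⁵ = 473.971 K
T = 17.7 + 473.971 = 491.671 °C

T = 491.7 °C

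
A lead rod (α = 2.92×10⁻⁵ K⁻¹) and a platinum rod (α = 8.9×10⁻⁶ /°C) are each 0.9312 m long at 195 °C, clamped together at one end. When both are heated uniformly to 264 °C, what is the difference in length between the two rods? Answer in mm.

1.30 mm

ΔT = 69 K
lead: ΔL = 2.92×10⁻⁵ × 0.9312 m × 69 = 1.8762×10⁻³ m = 1.8762 mm
platinum: ΔL = 8.9×10⁻⁶ × 0.9312 m × 69 = 5.7185×10⁻⁴ m = 0.57185 mm
difference = 1.8762 − 0.57185 = 1.30435 mm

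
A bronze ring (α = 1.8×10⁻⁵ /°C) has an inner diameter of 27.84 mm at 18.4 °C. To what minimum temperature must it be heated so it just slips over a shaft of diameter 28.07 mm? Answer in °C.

Required Δd = 28.07 − 27.84 = 0.23 mm
Δd = αd₀ΔT ⇒ ΔT = Δd/(αd₀) = 0.23 / (1.8×10⁻⁵ × 27.84) = 458.97 K
T_min = 18.4 + 458.97 = 477.37 °C

T = 477 °C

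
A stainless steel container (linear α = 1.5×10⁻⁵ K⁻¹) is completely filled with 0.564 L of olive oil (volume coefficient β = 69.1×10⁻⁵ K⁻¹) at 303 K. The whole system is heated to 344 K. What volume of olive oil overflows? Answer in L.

The container also expands: β_container ≈ 3α = 4.5×10⁻⁵ /K
Net overflow = V₀(β_liq − 3α_cont)ΔT
β − 3α = 6.91×10⁻⁴ − 4.5×10⁻⁵ = 6.46×10⁻⁴ /K; ΔT = 41 K
ΔV = 0.564 × 6.46×10⁻⁴ × 41 = 0.0149 L

0.0149 L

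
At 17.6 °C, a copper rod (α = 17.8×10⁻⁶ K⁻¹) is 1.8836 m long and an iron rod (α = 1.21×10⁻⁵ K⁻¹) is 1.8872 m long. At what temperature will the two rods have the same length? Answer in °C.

Equal length when α₁L₁ΔT − α₂L₂ΔT = L₂ − L₁ = 3.60×10⁻³ m
α₁L₁ = 3.352808×10⁻⁵, α₂L₂ = 2.283512×10⁻⁵ → Δ(αL) = 1.069296×10⁻⁵ m/K
ΔT = 3.60×10⁻³ / 1.069296×10⁻⁵ = 336.670 K, so T = 17.6 + 336.670 = 354.270 °C

T = 354.3 °C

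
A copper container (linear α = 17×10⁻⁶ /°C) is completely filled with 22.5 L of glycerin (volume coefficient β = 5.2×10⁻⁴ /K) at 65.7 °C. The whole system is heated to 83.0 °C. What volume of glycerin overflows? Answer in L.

The container also expands: β_container ≈ 3α = 5.1×10⁻⁵ /K
Net overflow = V₀(β_liq − 3α_cont)ΔT
β − 3α = 5.20×10⁻⁴ − 5.1×10⁻⁵ = 4.69×10⁻⁴ /K; ΔT = 17.3 K
ΔV = 22.5 × 4.69×10⁻⁴ × 17.3 = 0.183 L

0.183 L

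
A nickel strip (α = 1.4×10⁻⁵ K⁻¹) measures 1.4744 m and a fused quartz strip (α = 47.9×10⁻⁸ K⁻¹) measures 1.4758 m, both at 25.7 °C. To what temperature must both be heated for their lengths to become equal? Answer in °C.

Equal length when α₁L₁ΔT − α₂L₂ΔT = L₂ − L₁ = 1.40×10⁻³ m
α₁L₁ = 2.06416×10⁻⁵, α₂L₂ = 7.069082×10⁻⁷ → Δ(αL) = 1.99346918×10⁻⁵ m/K
ΔT = 1.40×10⁻³ / 1.99346918×10⁻⁵ = 70.2293 K, so T = 25.7 + 70.2293 = 95.9293 °C

T = 95.93 °C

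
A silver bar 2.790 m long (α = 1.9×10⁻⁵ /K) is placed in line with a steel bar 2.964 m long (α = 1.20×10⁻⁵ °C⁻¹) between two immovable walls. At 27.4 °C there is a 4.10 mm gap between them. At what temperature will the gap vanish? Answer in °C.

Gap closes when ΔL₁ + ΔL₂ = 4.10 mm = 4.10×10⁻³ m
(α₁L₁ + α₂L₂)ΔT = g
α₁L₁ + α₂L₂ = 1.9×10⁻⁵×2.790 + 1.20×10⁻⁵×2.964 = 8.8578×10⁻⁵ m/K
ΔT = 4.10×10⁻³ / 8.8578×10⁻⁵ = 46.287 K
T = 27.4 + 46.287 = 73.687 °C

T = 73.7 °C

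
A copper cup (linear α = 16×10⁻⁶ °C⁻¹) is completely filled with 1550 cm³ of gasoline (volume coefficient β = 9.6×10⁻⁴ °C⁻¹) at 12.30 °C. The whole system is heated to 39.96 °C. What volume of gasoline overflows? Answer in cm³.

The cup also expands: β_container ≈ 3α = 4.8×10⁻⁵ /K
Net overflow = V₀(β_liq − 3α_cont)ΔT
β − 3α = 9.60×10⁻⁴ − 4.8×10⁻⁵ = 9.12×10⁻⁴ /K; ΔT = 27.66 K
ΔV = 1550 × 9.12×10⁻⁴ × 27.66 = 39.1 cm³

39.1 cm³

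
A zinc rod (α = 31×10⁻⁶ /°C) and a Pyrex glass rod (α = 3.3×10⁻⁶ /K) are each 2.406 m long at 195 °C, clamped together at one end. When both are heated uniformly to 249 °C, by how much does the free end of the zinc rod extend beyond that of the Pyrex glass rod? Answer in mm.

3.60 mm

ΔT = 54 K
zinc: ΔL = 31×10⁻⁶ × 2.406 m × 54 = 4.0276×10⁻³ m = 4.0276 mm
Pyrex glass: ΔL = 3.3×10⁻⁶ × 2.406 m × 54 = 4.2875×10⁻⁴ m = 0.42875 mm
difference = 4.0276 − 0.42875 = 3.59885 mm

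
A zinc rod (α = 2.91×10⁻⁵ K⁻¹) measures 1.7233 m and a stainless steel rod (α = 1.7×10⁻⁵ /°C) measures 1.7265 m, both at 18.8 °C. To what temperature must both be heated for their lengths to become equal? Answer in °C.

T = 172.7 °C

Equal length when α₁L₁ΔT − α₂L₂ΔT = L₂ − L₁ = 3.20×10⁻³ m
α₁L₁ = 5.014803×10⁻⁵, α₂L₂ = 2.93505×10⁻⁵ → Δ(αL) = 2.079753×10⁻⁵ m/K
ΔT = 3.20×10⁻³ / 2.079753×10⁻⁵ = 153.864 K, so T = 18.8 + 153.864 = 172.664 °C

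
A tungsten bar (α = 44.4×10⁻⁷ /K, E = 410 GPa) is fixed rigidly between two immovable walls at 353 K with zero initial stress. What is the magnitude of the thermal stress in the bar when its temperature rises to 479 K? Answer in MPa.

Fully constrained: the free strain ε = αΔT is blocked, so σ = Eε = EαΔT.
|ΔT| = 126 K
σ = 410×10⁹ × 44.4×10⁻⁷ × 126 = 2.29×10⁸ Pa

σ = 229 MPa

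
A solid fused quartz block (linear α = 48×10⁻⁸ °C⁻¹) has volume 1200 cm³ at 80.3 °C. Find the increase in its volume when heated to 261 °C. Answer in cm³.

Isotropic solid: β ≈ 3α = 1.4×10⁻⁶ /K; ΔT = 180.7 K
ΔV = 3αV₀ΔT = 3(48×10⁻⁸)(1200)(180.7) = 0.312 cm³

ΔV = 0.312 cm³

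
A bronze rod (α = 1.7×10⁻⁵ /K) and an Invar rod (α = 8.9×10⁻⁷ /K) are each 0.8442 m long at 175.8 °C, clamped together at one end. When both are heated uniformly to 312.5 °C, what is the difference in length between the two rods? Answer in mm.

1.86 mm

ΔT = 136.7 K
bronze: ΔL = 1.7×10⁻⁵ × 0.8442 m × 136.7 = 1.9618×10⁻³ m = 1.9618 mm
Invar: ΔL = 8.9×10⁻⁷ × 0.8442 m × 136.7 = 1.0271×10⁻⁴ m = 0.10271 mm
difference = 1.9618 − 0.10271 = 1.85909 mm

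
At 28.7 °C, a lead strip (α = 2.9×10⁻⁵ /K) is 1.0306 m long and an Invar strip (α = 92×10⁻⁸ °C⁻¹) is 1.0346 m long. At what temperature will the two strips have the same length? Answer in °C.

T = 166.9 °C

Equal length when α₁L₁ΔT − α₂L₂ΔT = L₂ − L₁ = 4.00×10⁻³ m
α₁L₁ = 2.98874×10⁻⁵, α₂L₂ = 9.51832×10⁻⁷ → Δ(αL) = 2.8935568×10⁻⁵ m/K
ΔT = 4.00×10⁻³ / 2.8935568×10⁻⁵ = 138.238 K, so T = 28.7 + 138.238 = 166.938 °C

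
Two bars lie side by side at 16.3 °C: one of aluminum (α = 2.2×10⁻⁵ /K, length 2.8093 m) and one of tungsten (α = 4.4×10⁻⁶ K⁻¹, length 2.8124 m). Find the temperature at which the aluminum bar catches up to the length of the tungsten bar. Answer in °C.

T = 79.01 °C

L₁(1 + α₁ΔT) = L₂(1 + α₂ΔT) ⇒ ΔT = (L₂ − L₁)/(α₁L₁ − α₂L₂)
L₂ − L₁ = 2.8124 − 2.8093 = 3.10×10⁻³ m
α₁L₁ − α₂L₂ = 2.2×10⁻⁵×2.8093 − 4.4×10⁻⁶×2.8124 = 4.943004×10⁻⁵ m/K
ΔT = 3.10×10⁻³ / 4.943004×10⁻⁵ = 62.7149 K
T = 16.3 + 62.7149 = 79.0149 °C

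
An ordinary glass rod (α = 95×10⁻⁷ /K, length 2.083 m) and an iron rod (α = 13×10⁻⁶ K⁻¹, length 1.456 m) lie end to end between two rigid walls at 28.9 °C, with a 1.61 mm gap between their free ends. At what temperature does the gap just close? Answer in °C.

T = 70.5 °C

α₁L₁ = 1.97885×10⁻⁵ m/K, α₂L₂ = 1.8928×10⁻⁵ m/K → total 3.87165×10⁻⁵ m/K
ΔT = g/(α₁L₁+α₂L₂) = 1.61×10⁻³ / 3.87165×10⁻⁵ = 41.584 K
T = 28.9 + 41.584 = 70.484 °C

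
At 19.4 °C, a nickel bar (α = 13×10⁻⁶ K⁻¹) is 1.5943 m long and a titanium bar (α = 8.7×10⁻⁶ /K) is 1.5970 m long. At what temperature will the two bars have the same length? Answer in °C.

Equal length when α₁L₁ΔT − α₂L₂ΔT = L₂ − L₁ = 2.70×10⁻³ m
α₁L₁ = 2.07259×10⁻⁵, α₂L₂ = 1.38939×10⁻⁵ → Δ(αL) = 6.832×10⁻⁶ m/K
ΔT = 2.70×10⁻³ / 6.832×10⁻⁶ = 395.199 K, so T = 19.4 + 395.199 = 414.599 °C

T = 414.6 °C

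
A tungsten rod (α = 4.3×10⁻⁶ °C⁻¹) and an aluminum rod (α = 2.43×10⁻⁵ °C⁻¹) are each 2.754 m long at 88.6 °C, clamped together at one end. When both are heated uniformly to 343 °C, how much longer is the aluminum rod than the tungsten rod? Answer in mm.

14.0 mm

ΔT = 254.4 K
tungsten: ΔL = 4.3×10⁻⁶ × 2.754 m × 254.4 = 3.0127×10⁻³ m = 3.0127 mm
aluminum: ΔL = 2.43×10⁻⁵ × 2.754 m × 254.4 = 1.7025×10⁻² m = 17.025 mm
difference = 17.025 − 3.0127 = 14.0123 mm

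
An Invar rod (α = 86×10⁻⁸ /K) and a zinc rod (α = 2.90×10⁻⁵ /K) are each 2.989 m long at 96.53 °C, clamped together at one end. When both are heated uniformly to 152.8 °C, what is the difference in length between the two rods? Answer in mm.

ΔT = 56.27 K
Invar: ΔL = 86×10⁻⁸ × 2.989 m × 56.27 = 1.4464×10⁻⁴ m = 0.14464 mm
zinc: ΔL = 2.90×10⁻⁵ × 2.989 m × 56.27 = 4.8775×10⁻³ m = 4.8775 mm
difference = 4.8775 − 0.14464 = 4.73286 mm

4.73 mm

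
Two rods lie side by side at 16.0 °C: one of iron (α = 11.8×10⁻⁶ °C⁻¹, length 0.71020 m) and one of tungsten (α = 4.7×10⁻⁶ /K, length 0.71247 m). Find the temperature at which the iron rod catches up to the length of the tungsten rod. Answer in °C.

Equal length when α₁L₁ΔT − α₂L₂ΔT = L₂ − L₁ = 2.27×10⁻³ m
α₁L₁ = 8.38036×10⁻⁶, α₂L₂ = 3.348609×10⁻⁶ → Δ(αL) = 5.031751×10⁻⁶ m/K
ΔT = 2.27×10⁻³ / 5.031751×10⁻⁶ = 451.135 K, so T = 16.0 + 451.135 = 467.135 °C

T = 467.1 °C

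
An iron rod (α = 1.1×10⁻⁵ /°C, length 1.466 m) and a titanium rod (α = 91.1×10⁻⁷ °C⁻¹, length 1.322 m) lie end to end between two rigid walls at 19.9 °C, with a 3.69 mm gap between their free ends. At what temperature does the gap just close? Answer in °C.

T = 151 °C

α₁L₁ = 1.6126×10⁻⁵ m/K, α₂L₂ = 1.204342×10⁻⁵ m/K → total 2.816942×10⁻⁵ m/K
ΔT = g/(α₁L₁+α₂L₂) = 3.69×10⁻³ / 2.816942×10⁻⁵ = 130.99 K
T = 19.9 + 130.99 = 150.89 °C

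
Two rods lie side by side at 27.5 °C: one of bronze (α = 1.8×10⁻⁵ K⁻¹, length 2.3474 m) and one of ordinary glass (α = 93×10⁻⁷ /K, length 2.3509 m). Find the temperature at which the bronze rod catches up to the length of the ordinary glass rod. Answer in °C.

T = 199.2 °C

Equal length when α₁L₁ΔT − α₂L₂ΔT = L₂ − L₁ = 3.50×10⁻³ m
α₁L₁ = 4.22532×10⁻⁵, α₂L₂ = 2.186337×10⁻⁵ → Δ(αL) = 2.038983×10⁻⁵ m/K
ΔT = 3.50×10⁻³ / 2.038983×10⁻⁵ = 171.654 K, so T = 27.5 + 171.654 = 199.154 °C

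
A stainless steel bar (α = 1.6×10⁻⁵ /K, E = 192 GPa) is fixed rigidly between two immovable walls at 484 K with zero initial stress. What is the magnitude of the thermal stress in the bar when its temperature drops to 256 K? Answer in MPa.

σ = 700 MPa

Fully constrained: the free strain ε = αΔT is blocked, so σ = Eε = EαΔT.
|ΔT| = 228 K
σ = 192×10⁹ × 1.6×10⁻⁵ × 228 = 7.00×10⁸ Pa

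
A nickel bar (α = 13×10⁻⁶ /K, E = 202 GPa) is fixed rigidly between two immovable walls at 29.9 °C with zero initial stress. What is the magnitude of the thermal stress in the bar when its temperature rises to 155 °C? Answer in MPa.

σ = 329 MPa

Fully constrained: the free strain ε = αΔT is blocked, so σ = Eε = EαΔT.
|ΔT| = 125.1 K
σ = 202×10⁹ × 13×10⁻⁶ × 125.1 = 3.29×10⁸ Pa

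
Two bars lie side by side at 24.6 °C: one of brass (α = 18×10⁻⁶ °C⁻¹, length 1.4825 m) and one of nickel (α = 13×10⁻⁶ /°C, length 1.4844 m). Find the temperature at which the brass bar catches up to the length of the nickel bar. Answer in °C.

Equal length when α₁L₁ΔT − α₂L₂ΔT = L₂ − L₁ = 1.90×10⁻³ m
α₁L₁ = 2.6685×10⁻⁵, α₂L₂ = 1.92972×10⁻⁵ → Δ(αL) = 7.3878×10⁻⁶ m/K
ΔT = 1.90×10⁻³ / 7.3878×10⁻⁶ = 257.181 K, so T = 24.6 + 257.181 = 281.781 °C

T = 281.8 °C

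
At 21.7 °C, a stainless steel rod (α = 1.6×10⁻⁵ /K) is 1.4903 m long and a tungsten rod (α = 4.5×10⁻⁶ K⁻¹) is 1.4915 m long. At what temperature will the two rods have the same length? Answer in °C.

Equal length when α₁L₁ΔT − α₂L₂ΔT = L₂ − L₁ = 1.20×10⁻³ m
α₁L₁ = 2.38448×10⁻⁵, α₂L₂ = 6.71175×10⁻⁶ → Δ(αL) = 1.713305×10⁻⁵ m/K
ΔT = 1.20×10⁻³ / 1.713305×10⁻⁵ = 70.0401 K, so T = 21.7 + 70.0401 = 91.7401 °C

T = 91.74 °C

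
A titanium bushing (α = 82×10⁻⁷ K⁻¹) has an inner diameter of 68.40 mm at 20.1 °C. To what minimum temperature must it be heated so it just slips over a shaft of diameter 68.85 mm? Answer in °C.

Required Δd = 68.85 − 68.40 = 0.45 mm
Δd = αd₀ΔT ⇒ ΔT = Δd/(αd₀) = 0.45 / (82×10⁻⁷ × 68.40) = 802.31 K
T_min = 20.1 + 802.31 = 822.41 °C

T = 822 °C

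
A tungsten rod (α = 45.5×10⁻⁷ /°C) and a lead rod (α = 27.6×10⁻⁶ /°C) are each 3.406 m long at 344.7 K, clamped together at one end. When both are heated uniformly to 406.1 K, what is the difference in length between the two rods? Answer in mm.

ΔT = 61.4 K
tungsten: ΔL = 45.5×10⁻⁷ × 3.406 m × 61.4 = 9.5153×10⁻⁴ m = 0.95153 mm
lead: ΔL = 27.6×10⁻⁶ × 3.406 m × 61.4 = 5.7719×10⁻³ m = 5.7719 mm
difference = 5.7719 − 0.95153 = 4.82037 mm

4.82 mm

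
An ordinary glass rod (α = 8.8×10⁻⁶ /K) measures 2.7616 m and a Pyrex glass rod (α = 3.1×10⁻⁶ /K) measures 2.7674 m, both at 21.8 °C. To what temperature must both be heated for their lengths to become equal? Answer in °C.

L₁(1 + α₁ΔT) = L₂(1 + α₂ΔT) ⇒ ΔT = (L₂ − L₁)/(α₁L₁ − α₂L₂)
L₂ − L₁ = 2.7674 − 2.7616 = 5.80×10⁻³ m
α₁L₁ − α₂L₂ = 8.8×10⁻⁶×2.7616 − 3.1×10⁻⁶×2.7674 = 1.572314×10⁻⁵ m/K
ΔT = 5.80×10⁻³ / 1.572314×10⁻⁵ = 368.883 K
T = 21.8 + 368.883 = 390.683 °C

T = 390.7 °C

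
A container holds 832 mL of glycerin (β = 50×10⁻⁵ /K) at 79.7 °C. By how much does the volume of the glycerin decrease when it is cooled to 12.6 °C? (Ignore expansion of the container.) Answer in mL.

ΔV = 27.9 mL

|ΔT| = |12.6 − 79.7| = 67.1 K
ΔV = βV₀ΔT = (50×10⁻⁵)(832)(67.1) = 27.9 mL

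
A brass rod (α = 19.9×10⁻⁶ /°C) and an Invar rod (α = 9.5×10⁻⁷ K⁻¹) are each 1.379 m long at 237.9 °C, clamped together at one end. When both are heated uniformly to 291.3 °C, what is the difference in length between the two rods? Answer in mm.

ΔT = 53.4 K
brass: ΔL = 19.9×10⁻⁶ × 1.379 m × 53.4 = 1.4654×10⁻³ m = 1.4654 mm
Invar: ΔL = 9.5×10⁻⁷ × 1.379 m × 53.4 = 6.9957×10⁻⁵ m = 0.069957 mm
difference = 1.4654 − 0.069957 = 1.395443 mm

1.40 mm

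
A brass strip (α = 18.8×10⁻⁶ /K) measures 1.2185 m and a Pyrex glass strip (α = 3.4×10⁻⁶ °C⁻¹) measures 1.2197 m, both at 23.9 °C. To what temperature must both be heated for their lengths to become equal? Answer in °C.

T = 87.86 °C

Equal length when α₁L₁ΔT − α₂L₂ΔT = L₂ − L₁ = 1.20×10⁻³ m
α₁L₁ = 2.29078×10⁻⁵, α₂L₂ = 4.14698×10⁻⁶ → Δ(αL) = 1.876082×10⁻⁵ m/K
ΔT = 1.20×10⁻³ / 1.876082×10⁻⁵ = 63.9631 K, so T = 23.9 + 63.9631 = 87.8631 °C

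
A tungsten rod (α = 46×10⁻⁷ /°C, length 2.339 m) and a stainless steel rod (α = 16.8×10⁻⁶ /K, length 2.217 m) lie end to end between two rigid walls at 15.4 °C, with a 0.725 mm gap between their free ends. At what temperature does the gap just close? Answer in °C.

α₁L₁ = 1.07594×10⁻⁵ m/K, α₂L₂ = 3.72456×10⁻⁵ m/K → total 4.8005×10⁻⁵ m/K
ΔT = g/(α₁L₁+α₂L₂) = 7.25×10⁻⁴ / 4.8005×10⁻⁵ = 15.103 K
T = 15.4 + 15.103 = 30.503 °C

T = 30.5 °C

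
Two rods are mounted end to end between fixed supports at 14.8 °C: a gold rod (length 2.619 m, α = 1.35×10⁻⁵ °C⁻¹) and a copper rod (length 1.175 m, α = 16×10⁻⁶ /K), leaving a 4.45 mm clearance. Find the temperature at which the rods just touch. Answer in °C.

T = 97.0 °C

Gap closes when ΔL₁ + ΔL₂ = 4.45 mm = 4.45×10⁻³ m
(α₁L₁ + α₂L₂)ΔT = g
α₁L₁ + α₂L₂ = 1.35×10⁻⁵×2.619 + 16×10⁻⁶×1.175 = 5.41565×10⁻⁵ m/K
ΔT = 4.45×10⁻³ / 5.41565×10⁻⁵ = 82.169 K
T = 14.8 + 82.169 = 96.969 °C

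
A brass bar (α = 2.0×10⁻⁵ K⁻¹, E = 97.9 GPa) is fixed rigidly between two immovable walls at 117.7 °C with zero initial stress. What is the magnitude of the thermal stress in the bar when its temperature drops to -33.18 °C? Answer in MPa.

Fully constrained: the free strain ε = αΔT is blocked, so σ = Eε = EαΔT.
|ΔT| = 150.88 K
σ = 97.9×10⁹ × 2.0×10⁻⁵ × 150.88 = 2.95×10⁸ Pa

σ = 295 MPa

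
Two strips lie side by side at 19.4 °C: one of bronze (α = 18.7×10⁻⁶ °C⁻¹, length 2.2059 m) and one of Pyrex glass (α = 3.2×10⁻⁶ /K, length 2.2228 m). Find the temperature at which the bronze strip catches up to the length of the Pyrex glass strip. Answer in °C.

Equal length when α₁L₁ΔT − α₂L₂ΔT = L₂ − L₁ = 1.69×10⁻² m
α₁L₁ = 4.125033×10⁻⁵, α₂L₂ = 7.11296×10⁻⁶ → Δ(αL) = 3.413737×10⁻⁵ m/K
ΔT = 1.69×10⁻² / 3.413737×10⁻⁵ = 495.059 K, so T = 19.4 + 495.059 = 514.459 °C

T = 514.5 °C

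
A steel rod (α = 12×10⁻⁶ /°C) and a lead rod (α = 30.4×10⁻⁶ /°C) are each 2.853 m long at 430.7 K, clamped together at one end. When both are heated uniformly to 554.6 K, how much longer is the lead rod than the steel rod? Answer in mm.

6.50 mm

ΔT = 123.9 K
steel: ΔL = 12×10⁻⁶ × 2.853 m × 123.9 = 4.2418×10⁻³ m = 4.2418 mm
lead: ΔL = 30.4×10⁻⁶ × 2.853 m × 123.9 = 1.0746×10⁻² m = 10.746 mm
difference = 10.746 − 4.2418 = 6.5042 mm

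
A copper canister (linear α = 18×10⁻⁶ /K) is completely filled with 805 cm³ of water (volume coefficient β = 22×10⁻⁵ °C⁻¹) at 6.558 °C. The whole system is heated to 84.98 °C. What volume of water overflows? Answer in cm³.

10.5 cm³

The canister also expands: β_container ≈ 3α = 5.4×10⁻⁵ /K
Net overflow = V₀(β_liq − 3α_cont)ΔT
β − 3α = 2.20×10⁻⁴ − 5.4×10⁻⁵ = 1.66×10⁻⁴ /K; ΔT = 78.422 K
ΔV = 805 × 1.66×10⁻⁴ × 78.422 = 10.5 cm³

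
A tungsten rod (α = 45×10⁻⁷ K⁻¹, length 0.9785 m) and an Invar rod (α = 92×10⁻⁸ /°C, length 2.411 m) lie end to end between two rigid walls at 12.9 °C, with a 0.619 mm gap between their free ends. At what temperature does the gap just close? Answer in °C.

Gap closes when ΔL₁ + ΔL₂ = 0.619 mm = 6.19×10⁻⁴ m
(α₁L₁ + α₂L₂)ΔT = g
α₁L₁ + α₂L₂ = 45×10⁻⁷×0.9785 + 92×10⁻⁸×2.411 = 6.62137×10⁻⁶ m/K
ΔT = 6.19×10⁻⁴ / 6.62137×10⁻⁶ = 93.49 K
T = 12.9 + 93.49 = 106.39 °C

T = 106 °C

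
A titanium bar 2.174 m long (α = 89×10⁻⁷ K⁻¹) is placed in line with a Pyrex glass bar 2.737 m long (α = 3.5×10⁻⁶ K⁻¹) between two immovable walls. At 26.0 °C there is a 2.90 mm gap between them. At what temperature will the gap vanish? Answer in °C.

α₁L₁ = 1.93486×10⁻⁵ m/K, α₂L₂ = 9.5795×10⁻⁶ m/K → total 2.89281×10⁻⁵ m/K
ΔT = g/(α₁L₁+α₂L₂) = 2.90×10⁻³ / 2.89281×10⁻⁵ = 100.25 K
T = 26.0 + 100.25 = 126.25 °C

T = 126 °C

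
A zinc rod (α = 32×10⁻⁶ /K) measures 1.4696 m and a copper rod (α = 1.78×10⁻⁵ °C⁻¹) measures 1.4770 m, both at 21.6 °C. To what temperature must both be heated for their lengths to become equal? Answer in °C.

T = 378.5 °C

Equal length when α₁L₁ΔT − α₂L₂ΔT = L₂ − L₁ = 7.40×10⁻³ m
α₁L₁ = 4.70272×10⁻⁵, α₂L₂ = 2.62906×10⁻⁵ → Δ(αL) = 2.07366×10⁻⁵ m/K
ΔT = 7.40×10⁻³ / 2.07366×10⁻⁵ = 356.857 K, so T = 21.6 + 356.857 = 378.457 °C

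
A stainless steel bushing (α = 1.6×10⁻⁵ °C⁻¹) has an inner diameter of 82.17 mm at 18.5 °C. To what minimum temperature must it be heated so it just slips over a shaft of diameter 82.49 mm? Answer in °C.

Required Δd = 82.49 − 82.17 = 0.32 mm
Δd = αd₀ΔT ⇒ ΔT = Δd/(αd₀) = 0.32 / (1.6×10⁻⁵ × 82.17) = 243.40 K
T_min = 18.5 + 243.40 = 261.90 °C

T = 262 °C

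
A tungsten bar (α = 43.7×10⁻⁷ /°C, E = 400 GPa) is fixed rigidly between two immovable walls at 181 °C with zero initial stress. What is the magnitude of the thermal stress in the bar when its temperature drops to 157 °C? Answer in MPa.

σ = 42.0 MPa

Fully constrained: the free strain ε = αΔT is blocked, so σ = Eε = EαΔT.
|ΔT| = 24 K
σ = 400×10⁹ × 43.7×10⁻⁷ × 24 = 4.20×10⁷ Pa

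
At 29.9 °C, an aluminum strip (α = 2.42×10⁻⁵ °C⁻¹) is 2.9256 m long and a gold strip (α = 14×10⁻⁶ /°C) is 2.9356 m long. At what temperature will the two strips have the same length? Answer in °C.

T = 366.6 °C

L₁(1 + α₁ΔT) = L₂(1 + α₂ΔT) ⇒ ΔT = (L₂ − L₁)/(α₁L₁ − α₂L₂)
L₂ − L₁ = 2.9356 − 2.9256 = 1.00×10⁻² m
α₁L₁ − α₂L₂ = 2.42×10⁻⁵×2.9256 − 14×10⁻⁶×2.9356 = 2.970112×10⁻⁵ m/K
ΔT = 1.00×10⁻² / 2.970112×10⁻⁵ = 336.688 K
T = 29.9 + 336.688 = 366.588 °C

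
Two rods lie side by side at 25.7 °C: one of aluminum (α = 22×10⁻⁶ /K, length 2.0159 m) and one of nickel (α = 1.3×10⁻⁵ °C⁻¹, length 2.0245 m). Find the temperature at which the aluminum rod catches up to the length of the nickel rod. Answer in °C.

L₁(1 + α₁ΔT) = L₂(1 + α₂ΔT) ⇒ ΔT = (L₂ − L₁)/(α₁L₁ − α₂L₂)
L₂ − L₁ = 2.0245 − 2.0159 = 8.60×10⁻³ m
α₁L₁ − α₂L₂ = 22×10⁻⁶×2.0159 − 1.3×10⁻⁵×2.0245 = 1.80313×10⁻⁵ m/K
ΔT = 8.60×10⁻³ / 1.80313×10⁻⁵ = 476.948 K
T = 25.7 + 476.948 = 502.648 °C

T = 502.6 °C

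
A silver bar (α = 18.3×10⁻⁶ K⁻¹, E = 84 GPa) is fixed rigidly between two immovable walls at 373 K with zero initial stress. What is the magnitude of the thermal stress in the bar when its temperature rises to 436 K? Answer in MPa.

Fully constrained: the free strain ε = αΔT is blocked, so σ = Eε = EαΔT.
|ΔT| = 63 K
σ = 84.0×10⁹ × 18.3×10⁻⁶ × 63 = 9.68×10⁷ Pa

σ = 96.8 MPa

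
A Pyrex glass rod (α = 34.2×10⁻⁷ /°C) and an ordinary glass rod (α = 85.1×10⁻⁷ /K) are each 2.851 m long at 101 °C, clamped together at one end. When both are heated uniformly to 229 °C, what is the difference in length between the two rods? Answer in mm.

ΔT = 128 K
Pyrex glass: ΔL = 34.2×10⁻⁷ × 2.851 m × 128 = 1.2481×10⁻³ m = 1.2481 mm
ordinary glass: ΔL = 85.1×10⁻⁷ × 2.851 m × 128 = 3.1055×10⁻³ m = 3.1055 mm
difference = 3.1055 − 1.2481 = 1.8574 mm

1.86 mm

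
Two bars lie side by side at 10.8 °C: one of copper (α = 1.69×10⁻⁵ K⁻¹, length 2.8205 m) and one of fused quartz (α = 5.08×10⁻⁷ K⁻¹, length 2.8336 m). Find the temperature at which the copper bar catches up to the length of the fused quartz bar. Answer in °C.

L₁(1 + α₁ΔT) = L₂(1 + α₂ΔT) ⇒ ΔT = (L₂ − L₁)/(α₁L₁ − α₂L₂)
L₂ − L₁ = 2.8336 − 2.8205 = 1.31×10⁻² m
α₁L₁ − α₂L₂ = 1.69×10⁻⁵×2.8205 − 5.08×10⁻⁷×2.8336 = 4.62269812×10⁻⁵ m/K
ΔT = 1.31×10⁻² / 4.62269812×10⁻⁵ = 283.384 K
T = 10.8 + 283.384 = 294.184 °C

T = 294.2 °C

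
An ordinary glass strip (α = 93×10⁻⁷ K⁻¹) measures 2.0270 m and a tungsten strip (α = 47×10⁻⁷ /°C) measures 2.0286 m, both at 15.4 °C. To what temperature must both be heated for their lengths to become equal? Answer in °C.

L₁(1 + α₁ΔT) = L₂(1 + α₂ΔT) ⇒ ΔT = (L₂ − L₁)/(α₁L₁ − α₂L₂)
L₂ − L₁ = 2.0286 − 2.0270 = 1.60×10⁻³ m
α₁L₁ − α₂L₂ = 93×10⁻⁷×2.0270 − 47×10⁻⁷×2.0286 = 9.31668×10⁻⁶ m/K
ΔT = 1.60×10⁻³ / 9.31668×10⁻⁶ = 171.735 K
T = 15.4 + 171.735 = 187.135 °C

T = 187.1 °C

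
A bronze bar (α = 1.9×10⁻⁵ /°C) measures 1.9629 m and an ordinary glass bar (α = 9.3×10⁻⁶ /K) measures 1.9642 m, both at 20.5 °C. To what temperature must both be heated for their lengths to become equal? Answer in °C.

T = 88.82 °C

Equal length when α₁L₁ΔT − α₂L₂ΔT = L₂ − L₁ = 1.30×10⁻³ m
α₁L₁ = 3.72951×10⁻⁵, α₂L₂ = 1.826706×10⁻⁵ → Δ(αL) = 1.902804×10⁻⁵ m/K
ΔT = 1.30×10⁻³ / 1.902804×10⁻⁵ = 68.3202 K, so T = 20.5 + 68.3202 = 88.8202 °C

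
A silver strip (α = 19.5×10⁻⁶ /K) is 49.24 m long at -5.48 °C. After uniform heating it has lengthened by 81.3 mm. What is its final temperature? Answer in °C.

ΔL = αL₀ΔT ⇒ ΔT = ΔL / (αL₀)
ΔT = 81.3×10⁻³ m / (19.5×10⁻⁶ × 49.24 m) = 84.672 K
T = -5.48 + 84.672 = 79.192 °C

T = 79.2 °C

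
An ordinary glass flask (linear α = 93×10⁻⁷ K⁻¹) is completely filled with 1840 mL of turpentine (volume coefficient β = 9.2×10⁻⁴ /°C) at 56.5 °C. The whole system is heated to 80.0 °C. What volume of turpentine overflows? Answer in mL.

38.6 mL

The flask also expands: β_container ≈ 3α = 2.79×10⁻⁵ /K
Net overflow = V₀(β_liq − 3α_cont)ΔT
β − 3α = 9.20×10⁻⁴ − 2.79×10⁻⁵ = 8.921×10⁻⁴ /K; ΔT = 23.5 K
ΔV = 1840 × 8.921×10⁻⁴ × 23.5 = 38.6 mL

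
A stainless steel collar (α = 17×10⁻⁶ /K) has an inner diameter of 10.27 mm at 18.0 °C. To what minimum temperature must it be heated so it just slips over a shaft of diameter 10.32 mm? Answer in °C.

Required Δd = 10.32 − 10.27 = 0.05 mm
Δd = αd₀ΔT ⇒ ΔT = Δd/(αd₀) = 0.05 / (17×10⁻⁶ × 10.27) = 286.39 K
T_min = 18.0 + 286.39 = 304.39 °C

T = 304 °C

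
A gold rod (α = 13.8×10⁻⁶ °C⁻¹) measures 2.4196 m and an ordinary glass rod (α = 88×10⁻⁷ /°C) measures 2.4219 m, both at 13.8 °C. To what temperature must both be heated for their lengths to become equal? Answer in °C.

Equal length when α₁L₁ΔT − α₂L₂ΔT = L₂ − L₁ = 2.30×10⁻³ m
α₁L₁ = 3.339048×10⁻⁵, α₂L₂ = 2.131272×10⁻⁵ → Δ(αL) = 1.207776×10⁻⁵ m/K
ΔT = 2.30×10⁻³ / 1.207776×10⁻⁵ = 190.433 K, so T = 13.8 + 190.433 = 204.233 °C

T = 204.2 °C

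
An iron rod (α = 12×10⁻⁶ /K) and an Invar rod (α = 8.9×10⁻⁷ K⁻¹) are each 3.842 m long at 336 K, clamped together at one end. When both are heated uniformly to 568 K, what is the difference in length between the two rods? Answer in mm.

9.90 mm

ΔT = 232 K
iron: ΔL = 12×10⁻⁶ × 3.842 m × 232 = 1.0696×10⁻² m = 10.696 mm
Invar: ΔL = 8.9×10⁻⁷ × 3.842 m × 232 = 7.9330×10⁻⁴ m = 0.79330 mm
difference = 10.696 − 0.79330 = 9.9027 mm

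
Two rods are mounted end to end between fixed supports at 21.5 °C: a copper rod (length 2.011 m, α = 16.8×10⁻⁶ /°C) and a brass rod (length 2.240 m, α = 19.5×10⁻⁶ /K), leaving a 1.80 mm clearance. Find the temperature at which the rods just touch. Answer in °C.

α₁L₁ = 3.37848×10⁻⁵ m/K, α₂L₂ = 4.368×10⁻⁵ m/K → total 7.74648×10⁻⁵ m/K
ΔT = g/(α₁L₁+α₂L₂) = 1.80×10⁻³ / 7.74648×10⁻⁵ = 23.236 K
T = 21.5 + 23.236 = 44.736 °C

T = 44.7 °C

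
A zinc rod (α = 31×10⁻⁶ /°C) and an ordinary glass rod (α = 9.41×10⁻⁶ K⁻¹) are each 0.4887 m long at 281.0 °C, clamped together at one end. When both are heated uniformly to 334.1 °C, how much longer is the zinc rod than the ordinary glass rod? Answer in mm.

ΔT = 53.1 K
zinc: ΔL = 31×10⁻⁶ × 0.4887 m × 53.1 = 8.0445×10⁻⁴ m = 0.80445 mm
ordinary glass: ΔL = 9.41×10⁻⁶ × 0.4887 m × 53.1 = 2.4419×10⁻⁴ m = 0.24419 mm
difference = 0.80445 − 0.24419 = 0.56026 mm

0.560 mm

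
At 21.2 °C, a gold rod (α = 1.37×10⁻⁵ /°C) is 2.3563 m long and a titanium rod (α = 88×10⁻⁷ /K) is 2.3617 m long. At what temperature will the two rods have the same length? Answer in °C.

Equal length when α₁L₁ΔT − α₂L₂ΔT = L₂ − L₁ = 5.40×10⁻³ m
α₁L₁ = 3.228131×10⁻⁵, α₂L₂ = 2.078296×10⁻⁵ → Δ(αL) = 1.149835×10⁻⁵ m/K
ΔT = 5.40×10⁻³ / 1.149835×10⁻⁵ = 469.633 K, so T = 21.2 + 469.633 = 490.833 °C

T = 490.8 °C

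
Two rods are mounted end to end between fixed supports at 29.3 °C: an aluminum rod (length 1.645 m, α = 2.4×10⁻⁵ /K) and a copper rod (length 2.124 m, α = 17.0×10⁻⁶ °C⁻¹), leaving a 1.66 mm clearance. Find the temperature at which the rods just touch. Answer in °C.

α₁L₁ = 3.948×10⁻⁵ m/K, α₂L₂ = 3.6108×10⁻⁵ m/K → total 7.5588×10⁻⁵ m/K
ΔT = g/(α₁L₁+α₂L₂) = 1.66×10⁻³ / 7.5588×10⁻⁵ = 21.961 K
T = 29.3 + 21.961 = 51.261 °C

T = 51.3 °C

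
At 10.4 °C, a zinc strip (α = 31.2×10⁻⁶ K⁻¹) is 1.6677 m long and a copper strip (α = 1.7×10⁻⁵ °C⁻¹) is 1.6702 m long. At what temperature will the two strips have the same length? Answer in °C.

T = 116.2 °C

L₁(1 + α₁ΔT) = L₂(1 + α₂ΔT) ⇒ ΔT = (L₂ − L₁)/(α₁L₁ − α₂L₂)
L₂ − L₁ = 1.6702 − 1.6677 = 2.50×10⁻³ m
α₁L₁ − α₂L₂ = 31.2×10⁻⁶×1.6677 − 1.7×10⁻⁵×1.6702 = 2.363884×10⁻⁵ m/K
ΔT = 2.50×10⁻³ / 2.363884×10⁻⁵ = 105.758 K
T = 10.4 + 105.758 = 116.158 °C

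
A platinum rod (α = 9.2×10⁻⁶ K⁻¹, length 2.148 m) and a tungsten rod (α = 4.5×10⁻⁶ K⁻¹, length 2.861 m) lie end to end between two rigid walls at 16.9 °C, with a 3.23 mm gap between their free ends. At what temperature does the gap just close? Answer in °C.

Gap closes when ΔL₁ + ΔL₂ = 3.23 mm = 3.23×10⁻³ m
(α₁L₁ + α₂L₂)ΔT = g
α₁L₁ + α₂L₂ = 9.2×10⁻⁶×2.148 + 4.5×10⁻⁶×2.861 = 3.26361×10⁻⁵ m/K
ΔT = 3.23×10⁻³ / 3.26361×10⁻⁵ = 98.97 K
T = 16.9 + 98.97 = 115.87 °C

T = 116 °C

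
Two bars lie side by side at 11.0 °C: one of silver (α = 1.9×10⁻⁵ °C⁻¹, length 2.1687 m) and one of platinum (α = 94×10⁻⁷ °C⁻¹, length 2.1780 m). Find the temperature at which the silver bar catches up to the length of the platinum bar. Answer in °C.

T = 459.6 °C

Equal length when α₁L₁ΔT − α₂L₂ΔT = L₂ − L₁ = 9.30×10⁻³ m
α₁L₁ = 4.12053×10⁻⁵, α₂L₂ = 2.04732×10⁻⁵ → Δ(αL) = 2.07321×10⁻⁵ m/K
ΔT = 9.30×10⁻³ / 2.07321×10⁻⁵ = 448.580 K, so T = 11.0 + 448.580 = 459.580 °C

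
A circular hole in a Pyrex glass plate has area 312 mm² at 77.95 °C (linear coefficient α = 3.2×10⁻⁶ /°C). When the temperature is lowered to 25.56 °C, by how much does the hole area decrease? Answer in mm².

ΔA = 0.105 mm²

Area coefficient ≈ 2α; |ΔT| = 52.39 K
ΔA = 2αA₀ΔT = 2(3.2×10⁻⁶)(312)(52.39) = 0.105 mm²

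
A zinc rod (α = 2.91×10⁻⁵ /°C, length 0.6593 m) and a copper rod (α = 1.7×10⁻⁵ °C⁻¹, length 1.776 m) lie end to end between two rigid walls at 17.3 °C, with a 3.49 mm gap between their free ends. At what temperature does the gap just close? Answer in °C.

Gap closes when ΔL₁ + ΔL₂ = 3.49 mm = 3.49×10⁻³ m
(α₁L₁ + α₂L₂)ΔT = g
α₁L₁ + α₂L₂ = 2.91×10⁻⁵×0.6593 + 1.7×10⁻⁵×1.776 = 4.937763×10⁻⁵ m/K
ΔT = 3.49×10⁻³ / 4.937763×10⁻⁵ = 70.680 K
T = 17.3 + 70.680 = 87.980 °C

T = 88.0 °C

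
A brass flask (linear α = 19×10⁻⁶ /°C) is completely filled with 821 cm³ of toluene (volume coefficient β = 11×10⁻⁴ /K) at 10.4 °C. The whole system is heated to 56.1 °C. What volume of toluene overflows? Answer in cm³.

39.1 cm³

The flask also expands: β_container ≈ 3α = 5.7×10⁻⁵ /K
Net overflow = V₀(β_liq − 3α_cont)ΔT
β − 3α = 1.10×10⁻³ − 5.7×10⁻⁵ = 1.043×10⁻³ /K; ΔT = 45.7 K
ΔV = 821 × 1.043×10⁻³ × 45.7 = 39.1 cm³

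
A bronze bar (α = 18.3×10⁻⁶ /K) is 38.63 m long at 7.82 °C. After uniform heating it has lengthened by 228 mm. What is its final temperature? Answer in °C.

ΔL = αL₀ΔT ⇒ ΔT = ΔL / (αL₀)
ΔT = 228×10⁻³ m / (18.3×10⁻⁶ × 38.63 m) = 322.52 K
T = 7.82 + 322.52 = 330.34 °C

T = 330 °C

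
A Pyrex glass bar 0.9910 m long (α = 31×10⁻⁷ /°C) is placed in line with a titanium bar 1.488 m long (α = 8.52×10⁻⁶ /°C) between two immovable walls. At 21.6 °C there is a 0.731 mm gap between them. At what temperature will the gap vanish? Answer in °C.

Gap closes when ΔL₁ + ΔL₂ = 0.731 mm = 7.31×10⁻⁴ m
(α₁L₁ + α₂L₂)ΔT = g
α₁L₁ + α₂L₂ = 31×10⁻⁷×0.9910 + 8.52×10⁻⁶×1.488 = 1.574986×10⁻⁵ m/K
ΔT = 7.31×10⁻⁴ / 1.574986×10⁻⁵ = 46.413 K
T = 21.6 + 46.413 = 68.013 °C

T = 68.0 °C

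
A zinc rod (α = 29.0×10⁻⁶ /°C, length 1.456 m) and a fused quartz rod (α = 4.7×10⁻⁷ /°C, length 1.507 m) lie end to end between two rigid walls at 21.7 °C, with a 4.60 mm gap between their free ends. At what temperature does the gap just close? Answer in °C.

α₁L₁ = 4.2224×10⁻⁵ m/K, α₂L₂ = 7.0829×10⁻⁷ m/K → total 4.293229×10⁻⁵ m/K
ΔT = g/(α₁L₁+α₂L₂) = 4.60×10⁻³ / 4.293229×10⁻⁵ = 107.15 K
T = 21.7 + 107.15 = 128.85 °C

T = 129 °C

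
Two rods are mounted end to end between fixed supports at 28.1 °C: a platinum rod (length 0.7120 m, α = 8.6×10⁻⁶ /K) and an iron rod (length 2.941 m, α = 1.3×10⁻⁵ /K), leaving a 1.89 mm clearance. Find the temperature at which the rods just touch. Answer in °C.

T = 70.7 °C

Gap closes when ΔL₁ + ΔL₂ = 1.89 mm = 1.89×10⁻³ m
(α₁L₁ + α₂L₂)ΔT = g
α₁L₁ + α₂L₂ = 8.6×10⁻⁶×0.7120 + 1.3×10⁻⁵×2.941 = 4.43562×10⁻⁵ m/K
ΔT = 1.89×10⁻³ / 4.43562×10⁻⁵ = 42.610 K
T = 28.1 + 42.610 = 70.710 °C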